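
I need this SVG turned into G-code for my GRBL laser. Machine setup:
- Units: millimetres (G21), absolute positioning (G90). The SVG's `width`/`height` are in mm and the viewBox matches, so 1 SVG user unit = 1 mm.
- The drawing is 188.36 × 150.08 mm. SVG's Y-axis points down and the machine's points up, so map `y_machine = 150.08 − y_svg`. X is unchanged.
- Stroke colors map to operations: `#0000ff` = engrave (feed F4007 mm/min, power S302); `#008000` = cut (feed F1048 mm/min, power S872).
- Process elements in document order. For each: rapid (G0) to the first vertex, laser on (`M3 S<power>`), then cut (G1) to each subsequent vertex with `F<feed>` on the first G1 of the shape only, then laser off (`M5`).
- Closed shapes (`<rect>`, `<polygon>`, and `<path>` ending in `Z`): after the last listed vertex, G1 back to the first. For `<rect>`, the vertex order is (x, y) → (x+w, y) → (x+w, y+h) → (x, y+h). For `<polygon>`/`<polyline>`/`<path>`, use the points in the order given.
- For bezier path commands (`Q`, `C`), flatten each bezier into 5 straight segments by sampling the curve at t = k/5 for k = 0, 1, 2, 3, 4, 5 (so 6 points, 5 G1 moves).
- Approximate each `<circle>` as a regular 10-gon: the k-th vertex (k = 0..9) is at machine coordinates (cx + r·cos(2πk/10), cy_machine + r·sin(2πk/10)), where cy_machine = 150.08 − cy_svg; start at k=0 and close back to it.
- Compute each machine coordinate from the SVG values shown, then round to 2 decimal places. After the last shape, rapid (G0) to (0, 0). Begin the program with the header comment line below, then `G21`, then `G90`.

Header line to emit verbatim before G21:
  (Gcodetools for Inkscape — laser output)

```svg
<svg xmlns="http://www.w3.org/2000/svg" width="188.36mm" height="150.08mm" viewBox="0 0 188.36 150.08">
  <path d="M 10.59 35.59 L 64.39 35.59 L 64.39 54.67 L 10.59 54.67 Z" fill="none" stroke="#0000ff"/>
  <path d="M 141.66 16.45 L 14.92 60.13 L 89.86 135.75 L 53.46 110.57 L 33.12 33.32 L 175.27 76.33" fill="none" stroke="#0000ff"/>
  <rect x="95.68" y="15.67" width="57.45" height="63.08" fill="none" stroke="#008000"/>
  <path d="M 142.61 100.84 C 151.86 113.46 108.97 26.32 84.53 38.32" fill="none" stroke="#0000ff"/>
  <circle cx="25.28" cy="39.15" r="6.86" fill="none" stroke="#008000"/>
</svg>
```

(Gcodetools for Inkscape — laser output)
G21
G90
G0 X10.59 Y114.49
M3 S302
G1 X64.39 Y114.49 F4007
G1 X64.39 Y95.41
G1 X10.59 Y95.41
G1 X10.59 Y114.49
M5
G0 X141.66 Y133.63
M3 S302
G1 X14.92 Y89.95 F4007
G1 X89.86 Y14.33
G1 X53.46 Y39.51
G1 X33.12 Y116.76
G1 X175.27 Y73.75
M5
G0 X95.68 Y134.41
M3 S872
G1 X153.13 Y134.41 F1048
G1 X153.13 Y71.33
G1 X95.68 Y71.33
G1 X95.68 Y134.41
M5
G0 X142.61 Y49.24
M3 S302
G1 X142.47 Y52.05 F4007
G1 X133.20 Y69.25
G1 X118.20 Y91.30
G1 X100.84 Y108.65
G1 X84.53 Y111.76
M5
G0 X32.14 Y110.93
M3 S872
G1 X30.83 Y114.96 F1048
G1 X27.40 Y117.45
G1 X23.16 Y117.45
G1 X19.73 Y114.96
G1 X18.42 Y110.93
G1 X19.73 Y106.90
G1 X23.16 Y104.41
G1 X27.40 Y104.41
G1 X30.83 Y106.90
G1 X32.14 Y110.93
M5
G0 X0.00 Y0.00

viewBox `0 0 188.36 150.08` with mm width/height → 1 unit = 1 mm. Flip: y_m = 150.08 − y_svg.

**Shape 1** — `<path>` rectangle, stroke `#0000ff` → engrave (S302, F4007). Machine vertices: (10.59,114.49) → (64.39,114.49) → (64.39,95.41) → (10.59,95.41) → (10.59,114.49). Closed: final G1 returns to the first vertex.

**Shape 2** — `<path>` open polyline, stroke `#0000ff` → engrave (S302, F4007). Machine vertices: (141.66,133.63) → (14.92,89.95) → (89.86,14.33) → (53.46,39.51) → (33.12,116.76) → (175.27,73.75). Open path.

**Shape 3** — `<rect>` rectangle, stroke `#008000` → cut (S872, F1048). Machine vertices: (95.68,134.41) → (153.13,134.41) → (153.13,71.33) → (95.68,71.33) → (95.68,134.41). Closed: final G1 returns to the first vertex.

**Shape 4** — `<path>` cubic bezier, stroke `#0000ff` → engrave (S302, F4007). Control points (SVG): P0=(142.61,100.84), P1=(151.86,113.46), P2=(108.97,26.32), P3=(84.53,38.32); sampled at t=k/5. Machine vertices: (142.61,49.24) → (142.47,52.05) → (133.20,69.25) → (118.20,91.30) → (100.84,108.65) → (84.53,111.76). Open path.

**Shape 5** — `<circle>` circle, stroke `#008000` → cut (S872, F1048). Machine vertices: (32.14,110.93) → (30.83,114.96) → (27.40,117.45) → (23.16,117.45) → (19.73,114.96) → (18.42,110.93) → (19.73,106.90) → (23.16,104.41) → (27.40,104.41) → (30.83,106.90) → (32.14,110.93). Closed: final G1 returns to the first vertex.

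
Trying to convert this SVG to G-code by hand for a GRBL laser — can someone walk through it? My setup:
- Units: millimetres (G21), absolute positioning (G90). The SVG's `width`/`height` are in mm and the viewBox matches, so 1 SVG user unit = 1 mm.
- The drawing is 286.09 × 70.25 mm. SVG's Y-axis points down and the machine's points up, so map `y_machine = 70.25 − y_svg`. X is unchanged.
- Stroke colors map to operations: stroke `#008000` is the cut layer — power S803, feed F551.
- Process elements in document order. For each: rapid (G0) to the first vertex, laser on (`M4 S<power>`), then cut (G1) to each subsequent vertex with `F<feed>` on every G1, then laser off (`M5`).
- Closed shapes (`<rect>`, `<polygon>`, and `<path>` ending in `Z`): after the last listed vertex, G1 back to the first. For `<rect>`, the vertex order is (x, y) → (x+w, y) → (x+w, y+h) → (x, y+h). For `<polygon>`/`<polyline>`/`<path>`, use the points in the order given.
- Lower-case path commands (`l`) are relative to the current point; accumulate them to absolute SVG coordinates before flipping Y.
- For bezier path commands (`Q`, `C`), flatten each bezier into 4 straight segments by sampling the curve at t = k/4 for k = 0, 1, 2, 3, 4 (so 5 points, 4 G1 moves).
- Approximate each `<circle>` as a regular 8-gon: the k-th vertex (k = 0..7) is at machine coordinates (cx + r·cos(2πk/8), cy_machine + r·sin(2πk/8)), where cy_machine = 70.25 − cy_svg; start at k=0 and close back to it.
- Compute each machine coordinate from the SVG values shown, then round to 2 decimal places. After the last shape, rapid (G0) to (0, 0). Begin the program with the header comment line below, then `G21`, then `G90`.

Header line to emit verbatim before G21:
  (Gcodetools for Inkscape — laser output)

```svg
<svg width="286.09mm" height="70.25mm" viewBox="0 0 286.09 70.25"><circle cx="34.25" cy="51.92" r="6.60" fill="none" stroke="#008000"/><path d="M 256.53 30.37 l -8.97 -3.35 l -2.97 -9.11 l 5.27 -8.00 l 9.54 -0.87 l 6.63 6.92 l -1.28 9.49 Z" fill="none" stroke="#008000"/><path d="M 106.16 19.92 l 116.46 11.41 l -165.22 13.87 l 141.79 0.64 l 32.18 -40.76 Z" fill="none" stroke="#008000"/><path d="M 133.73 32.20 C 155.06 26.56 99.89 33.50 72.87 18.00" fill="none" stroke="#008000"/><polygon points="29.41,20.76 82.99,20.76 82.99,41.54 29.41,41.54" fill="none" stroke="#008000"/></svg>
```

viewBox `0 0 286.09 70.25` with mm width/height → 1 unit = 1 mm. Flip: y_m = 70.25 − y_svg.

**Shape 1** — `<circle>` circle, stroke `#008000` → cut (S803, F551). Machine vertices: (40.85,18.33) → (38.92,23.00) → (34.25,24.93) → (29.58,23.00) → (27.65,18.33) → (29.58,13.66) → (34.25,11.73) → (38.92,13.66) → (40.85,18.33). Closed: final G1 returns to the first vertex.

**Shape 2** — `<path>` regular polygon, stroke `#008000` → cut (S803, F551). Machine vertices: (256.53,39.88) → (247.56,43.23) → (244.59,52.34) → (249.86,60.34) → (259.40,61.21) → (266.03,54.29) → (264.75,44.80) → (256.53,39.88). Closed: final G1 returns to the first vertex.

**Shape 3** — `<path>` closed polygon, stroke `#008000` → cut (S803, F551). Machine vertices: (106.16,50.33) → (222.62,38.92) → (57.40,25.05) → (199.19,24.41) → (231.37,65.17) → (106.16,50.33). Closed: final G1 returns to the first vertex.

**Shape 4** — `<path>` cubic bezier, stroke `#008000` → cut (S803, F551). Control points (SVG): P0=(133.73,32.20), P1=(155.06,26.56), P2=(99.89,33.50), P3=(72.87,18.00); sampled at t=k/4. Machine vertices: (133.73,38.05) → (137.02,40.47) → (121.43,41.45) → (96.78,44.29) → (72.87,52.25). Open path.

**Shape 5** — `<polygon>` rectangle, stroke `#008000` → cut (S803, F551). Machine vertices: (29.41,49.49) → (82.99,49.49) → (82.99,28.71) → (29.41,28.71) → (29.41,49.49). Closed: final G1 returns to the first vertex.

(Gcodetools for Inkscape — laser output)
G21
G90
G0 X40.85 Y18.33
M4 S803
G1 X38.92 Y23.00 F551
G1 X34.25 Y24.93 F551
G1 X29.58 Y23.00 F551
G1 X27.65 Y18.33 F551
G1 X29.58 Y13.66 F551
G1 X34.25 Y11.73 F551
G1 X38.92 Y13.66 F551
G1 X40.85 Y18.33 F551
M5
G0 X256.53 Y39.88
M4 S803
G1 X247.56 Y43.23 F551
G1 X244.59 Y52.34 F551
G1 X249.86 Y60.34 F551
G1 X259.40 Y61.21 F551
G1 X266.03 Y54.29 F551
G1 X264.75 Y44.80 F551
G1 X256.53 Y39.88 F551
M5
G0 X106.16 Y50.33
M4 S803
G1 X222.62 Y38.92 F551
G1 X57.40 Y25.05 F551
G1 X199.19 Y24.41 F551
G1 X231.37 Y65.17 F551
G1 X106.16 Y50.33 F551
M5
G0 X133.73 Y38.05
M4 S803
G1 X137.02 Y40.47 F551
G1 X121.43 Y41.45 F551
G1 X96.78 Y44.29 F551
G1 X72.87 Y52.25 F551
M5
G0 X29.41 Y49.49
M4 S803
G1 X82.99 Y49.49 F551
G1 X82.99 Y28.71 F551
G1 X29.41 Y28.71 F551
G1 X29.41 Y49.49 F551
M5
G0 X0.00 Y0.00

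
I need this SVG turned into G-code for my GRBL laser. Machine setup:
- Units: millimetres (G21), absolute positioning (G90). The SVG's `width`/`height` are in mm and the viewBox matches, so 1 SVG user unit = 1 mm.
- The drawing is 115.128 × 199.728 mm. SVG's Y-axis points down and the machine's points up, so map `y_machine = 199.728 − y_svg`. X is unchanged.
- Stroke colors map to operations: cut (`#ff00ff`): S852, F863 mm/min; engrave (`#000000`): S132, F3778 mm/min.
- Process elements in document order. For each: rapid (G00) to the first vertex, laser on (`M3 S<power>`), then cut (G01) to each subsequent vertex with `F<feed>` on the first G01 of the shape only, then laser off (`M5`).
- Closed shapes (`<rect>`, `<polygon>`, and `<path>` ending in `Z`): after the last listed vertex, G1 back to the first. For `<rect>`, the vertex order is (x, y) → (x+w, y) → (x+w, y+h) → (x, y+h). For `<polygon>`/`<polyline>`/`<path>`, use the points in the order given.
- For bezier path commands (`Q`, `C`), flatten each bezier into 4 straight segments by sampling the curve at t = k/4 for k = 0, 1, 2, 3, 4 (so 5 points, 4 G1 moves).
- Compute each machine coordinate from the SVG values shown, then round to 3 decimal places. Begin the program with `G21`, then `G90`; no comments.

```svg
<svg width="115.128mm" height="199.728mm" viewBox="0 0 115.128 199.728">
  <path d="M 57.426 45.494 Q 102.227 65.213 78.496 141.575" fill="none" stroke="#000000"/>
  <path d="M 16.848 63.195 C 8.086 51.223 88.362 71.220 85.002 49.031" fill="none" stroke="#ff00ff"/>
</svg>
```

G21
G90
G00 X57.426 Y154.234
M3 S132
G01 X75.543 Y140.834 F3778
G01 X85.094 Y120.354
G01 X86.078 Y92.794
G01 X78.496 Y58.153
M5
G00 X16.848 Y136.533
M3 S852
G01 X24.273 Y140.676 F863
G01 X48.899 Y139.784
G01 X74.538 Y140.806
G01 X85.002 Y150.697
M5

viewBox `0 0 115.128 199.728` with mm width/height → 1 unit = 1 mm. Flip: y_m = 199.728 − y_svg.

**Shape 1** — `<path>` quadratic bezier, stroke `#000000` → engrave (S132, F3778). Control points (SVG): P0=(57.426,45.494), P1=(102.227,65.213), P2=(78.496,141.575); sampled at t=k/4. Machine vertices: (57.426,154.234) → (75.543,140.834) → (85.094,120.354) → (86.078,92.794) → (78.496,58.153). Open path.

**Shape 2** — `<path>` cubic bezier, stroke `#ff00ff` → cut (S852, F863). Control points (SVG): P0=(16.848,63.195), P1=(8.086,51.223), P2=(88.362,71.220), P3=(85.002,49.031); sampled at t=k/4. Machine vertices: (16.848,136.533) → (24.273,140.676) → (48.899,139.784) → (74.538,140.806) → (85.002,150.697). Open path.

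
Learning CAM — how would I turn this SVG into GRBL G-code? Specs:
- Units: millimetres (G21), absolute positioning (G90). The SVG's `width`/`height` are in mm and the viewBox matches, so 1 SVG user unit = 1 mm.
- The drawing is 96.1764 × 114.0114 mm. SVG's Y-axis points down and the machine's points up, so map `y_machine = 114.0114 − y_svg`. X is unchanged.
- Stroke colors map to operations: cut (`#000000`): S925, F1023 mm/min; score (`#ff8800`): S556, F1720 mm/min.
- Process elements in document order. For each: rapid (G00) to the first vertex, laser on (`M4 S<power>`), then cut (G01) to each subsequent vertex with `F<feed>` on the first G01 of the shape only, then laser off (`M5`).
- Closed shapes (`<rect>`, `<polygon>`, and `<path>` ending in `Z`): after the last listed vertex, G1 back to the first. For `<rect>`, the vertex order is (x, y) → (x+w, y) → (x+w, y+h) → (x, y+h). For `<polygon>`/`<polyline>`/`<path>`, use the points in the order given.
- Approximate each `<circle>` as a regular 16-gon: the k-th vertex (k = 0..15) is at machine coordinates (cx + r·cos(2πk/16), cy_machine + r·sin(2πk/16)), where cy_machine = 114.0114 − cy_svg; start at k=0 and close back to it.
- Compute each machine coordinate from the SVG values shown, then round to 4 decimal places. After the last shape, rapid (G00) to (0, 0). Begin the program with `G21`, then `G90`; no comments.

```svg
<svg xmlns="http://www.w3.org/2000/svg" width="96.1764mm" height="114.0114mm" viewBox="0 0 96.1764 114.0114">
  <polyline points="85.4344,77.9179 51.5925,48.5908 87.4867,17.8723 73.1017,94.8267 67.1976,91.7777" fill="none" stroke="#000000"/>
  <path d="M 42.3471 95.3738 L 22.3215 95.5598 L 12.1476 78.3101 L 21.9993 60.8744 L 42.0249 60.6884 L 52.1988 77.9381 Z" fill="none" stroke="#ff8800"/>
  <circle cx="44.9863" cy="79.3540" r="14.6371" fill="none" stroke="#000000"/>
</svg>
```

1 u = 1 mm; y_m = 114.0114 − y.

[1] `<polyline>` open polyline, #000000→cut S925 F1023: (85.4344,36.0935) → (51.5925,65.4206) → (87.4867,96.1391) → (73.1017,19.1847) → (67.1976,22.2337)

[2] `<path>` regular polygon, #ff8800→score S556 F1720: (42.3471,18.6376) → (22.3215,18.4516) → (12.1476,35.7013) → (21.9993,53.1370) → (42.0249,53.3230) → (52.1988,36.0733) → (42.3471,18.6376) (closed)

[3] `<circle>` circle, #000000→cut S925 F1023: (59.6234,34.6574) → (58.5092,40.2588) → (55.3363,45.0074) → (50.5877,48.1803) → (44.9863,49.2945) → (39.3849,48.1803) → (34.6363,45.0074) → (31.4634,40.2588) → (30.3492,34.6574) → (31.4634,29.0560) → (34.6363,24.3074) → (39.3849,21.1345) → (44.9863,20.0203) → (50.5877,21.1345) → (55.3363,24.3074) → (58.5092,29.0560) → (59.6234,34.6574) (closed)

G21
G90
G00 X85.4344 Y36.0935
M4 S925
G01 X51.5925 Y65.4206 F1023
G01 X87.4867 Y96.1391
G01 X73.1017 Y19.1847
G01 X67.1976 Y22.2337
M5
G00 X42.3471 Y18.6376
M4 S556
G01 X22.3215 Y18.4516 F1720
G01 X12.1476 Y35.7013
G01 X21.9993 Y53.1370
G01 X42.0249 Y53.3230
G01 X52.1988 Y36.0733
G01 X42.3471 Y18.6376
M5
G00 X59.6234 Y34.6574
M4 S925
G01 X58.5092 Y40.2588 F1023
G01 X55.3363 Y45.0074
G01 X50.5877 Y48.1803
G01 X44.9863 Y49.2945
G01 X39.3849 Y48.1803
G01 X34.6363 Y45.0074
G01 X31.4634 Y40.2588
G01 X30.3492 Y34.6574
G01 X31.4634 Y29.0560
G01 X34.6363 Y24.3074
G01 X39.3849 Y21.1345
G01 X44.9863 Y20.0203
G01 X50.5877 Y21.1345
G01 X55.3363 Y24.3074
G01 X58.5092 Y29.0560
G01 X59.6234 Y34.6574
M5
G00 X0.0000 Y0.0000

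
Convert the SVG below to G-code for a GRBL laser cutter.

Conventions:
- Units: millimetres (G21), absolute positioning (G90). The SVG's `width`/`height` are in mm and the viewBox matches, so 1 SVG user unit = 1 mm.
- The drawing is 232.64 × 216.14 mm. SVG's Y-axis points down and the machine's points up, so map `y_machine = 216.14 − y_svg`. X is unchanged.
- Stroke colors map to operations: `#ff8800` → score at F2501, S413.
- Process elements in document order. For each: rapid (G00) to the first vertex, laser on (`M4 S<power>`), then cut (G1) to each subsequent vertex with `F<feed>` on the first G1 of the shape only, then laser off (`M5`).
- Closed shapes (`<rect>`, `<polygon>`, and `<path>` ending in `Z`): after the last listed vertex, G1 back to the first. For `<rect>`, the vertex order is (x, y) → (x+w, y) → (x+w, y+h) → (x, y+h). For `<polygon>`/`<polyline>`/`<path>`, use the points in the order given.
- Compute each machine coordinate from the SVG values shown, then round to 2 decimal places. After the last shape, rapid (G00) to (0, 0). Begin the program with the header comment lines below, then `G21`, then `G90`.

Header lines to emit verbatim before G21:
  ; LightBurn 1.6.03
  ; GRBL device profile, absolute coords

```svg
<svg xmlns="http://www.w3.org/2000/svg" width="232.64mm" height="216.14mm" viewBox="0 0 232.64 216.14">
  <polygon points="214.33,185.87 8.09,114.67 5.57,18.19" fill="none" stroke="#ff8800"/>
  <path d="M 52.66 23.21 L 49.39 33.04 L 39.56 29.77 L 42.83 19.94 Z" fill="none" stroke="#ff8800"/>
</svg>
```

; LightBurn 1.6.03
; GRBL device profile, absolute coords
G21
G90
G00 X214.33 Y30.27
M4 S413
G1 X8.09 Y101.47 F2501
G1 X5.57 Y197.95
G1 X214.33 Y30.27
M5
G00 X52.66 Y192.93
M4 S413
G1 X49.39 Y183.10 F2501
G1 X39.56 Y186.37
G1 X42.83 Y196.20
G1 X52.66 Y192.93
M5
G00 X0.00 Y0.00

Since the viewBox matches the mm dimensions, user units are millimetres directly. The only transform is the Y-flip y_m = 216.14 − y_svg.

Shape 1 is a closed polygon drawn with `<polygon>`. Its stroke #ff8800 means score at S413, F2501. After flipping Y the toolpath is (214.33,30.27) → (8.09,101.47) → (5.57,197.95) → (214.33,30.27), returning to the start.

Shape 2 is a regular polygon drawn with `<path>`. Its stroke #ff8800 means score at S413, F2501. After flipping Y the toolpath is (52.66,192.93) → (49.39,183.10) → (39.56,186.37) → (42.83,196.20) → (52.66,192.93), returning to the start.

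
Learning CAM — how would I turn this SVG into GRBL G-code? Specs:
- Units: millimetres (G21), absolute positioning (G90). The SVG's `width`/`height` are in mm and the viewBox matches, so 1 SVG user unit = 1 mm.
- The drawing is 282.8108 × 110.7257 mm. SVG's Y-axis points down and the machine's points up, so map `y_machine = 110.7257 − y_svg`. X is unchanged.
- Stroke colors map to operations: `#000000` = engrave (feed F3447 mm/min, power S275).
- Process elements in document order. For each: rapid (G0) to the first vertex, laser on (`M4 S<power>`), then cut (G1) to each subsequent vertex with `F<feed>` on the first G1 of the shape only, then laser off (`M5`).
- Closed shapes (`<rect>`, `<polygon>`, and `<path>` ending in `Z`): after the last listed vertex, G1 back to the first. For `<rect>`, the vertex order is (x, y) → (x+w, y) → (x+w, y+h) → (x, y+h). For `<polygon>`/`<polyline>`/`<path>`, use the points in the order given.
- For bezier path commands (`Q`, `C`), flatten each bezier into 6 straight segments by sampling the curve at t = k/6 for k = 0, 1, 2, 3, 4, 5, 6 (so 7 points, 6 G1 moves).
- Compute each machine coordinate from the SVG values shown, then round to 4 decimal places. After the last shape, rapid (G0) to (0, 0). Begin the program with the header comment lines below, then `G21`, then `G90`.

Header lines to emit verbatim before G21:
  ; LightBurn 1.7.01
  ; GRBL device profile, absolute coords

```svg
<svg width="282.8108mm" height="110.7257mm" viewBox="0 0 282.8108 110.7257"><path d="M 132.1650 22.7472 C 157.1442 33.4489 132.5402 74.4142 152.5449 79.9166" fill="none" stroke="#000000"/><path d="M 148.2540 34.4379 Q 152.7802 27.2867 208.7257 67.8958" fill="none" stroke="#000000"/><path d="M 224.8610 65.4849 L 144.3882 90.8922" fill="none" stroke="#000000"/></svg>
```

viewBox `0 0 282.8108 110.7257` with mm width/height → 1 unit = 1 mm. Flip: y_m = 110.7257 − y_svg.

**Shape 1** — `<path>` cubic bezier, stroke `#000000` → engrave (S275, F3447). Control points (SVG): P0=(132.1650,22.7472), P1=(157.1442,33.4489), P2=(132.5402,74.4142), P3=(152.5449,79.9166); sampled at t=k/6. Machine vertices: (132.1650,87.9785) → (140.9587,80.4100) → (144.1051,69.6232) → (144.2204,57.4441) → (143.9212,45.6982) → (145.8239,36.2113) → (152.5449,30.8091). Open path.

**Shape 2** — `<path>` quadratic bezier, stroke `#000000` → engrave (S275, F3447). Control points (SVG): P0=(148.2540,34.4379), P1=(152.7802,27.2867), P2=(208.7257,67.8958); sampled at t=k/6. Machine vertices: (148.2540,76.2878) → (151.1910,77.3449) → (156.9847,75.7486) → (165.6350,71.4989) → (177.1420,64.5959) → (191.5055,55.0396) → (208.7257,42.8299). Open path.

**Shape 3** — `<path>` line segment, stroke `#000000` → engrave (S275, F3447). Machine vertices: (224.8610,45.2408) → (144.3882,19.8335). Open path.

; LightBurn 1.7.01
; GRBL device profile, absolute coords
G21
G90
G0 X132.1650 Y87.9785
M4 S275
G1 X140.9587 Y80.4100 F3447
G1 X144.1051 Y69.6232
G1 X144.2204 Y57.4441
G1 X143.9212 Y45.6982
G1 X145.8239 Y36.2113
G1 X152.5449 Y30.8091
M5
G0 X148.2540 Y76.2878
M4 S275
G1 X151.1910 Y77.3449 F3447
G1 X156.9847 Y75.7486
G1 X165.6350 Y71.4989
G1 X177.1420 Y64.5959
G1 X191.5055 Y55.0396
G1 X208.7257 Y42.8299
M5
G0 X224.8610 Y45.2408
M4 S275
G1 X144.3882 Y19.8335 F3447
M5
G0 X0.0000 Y0.0000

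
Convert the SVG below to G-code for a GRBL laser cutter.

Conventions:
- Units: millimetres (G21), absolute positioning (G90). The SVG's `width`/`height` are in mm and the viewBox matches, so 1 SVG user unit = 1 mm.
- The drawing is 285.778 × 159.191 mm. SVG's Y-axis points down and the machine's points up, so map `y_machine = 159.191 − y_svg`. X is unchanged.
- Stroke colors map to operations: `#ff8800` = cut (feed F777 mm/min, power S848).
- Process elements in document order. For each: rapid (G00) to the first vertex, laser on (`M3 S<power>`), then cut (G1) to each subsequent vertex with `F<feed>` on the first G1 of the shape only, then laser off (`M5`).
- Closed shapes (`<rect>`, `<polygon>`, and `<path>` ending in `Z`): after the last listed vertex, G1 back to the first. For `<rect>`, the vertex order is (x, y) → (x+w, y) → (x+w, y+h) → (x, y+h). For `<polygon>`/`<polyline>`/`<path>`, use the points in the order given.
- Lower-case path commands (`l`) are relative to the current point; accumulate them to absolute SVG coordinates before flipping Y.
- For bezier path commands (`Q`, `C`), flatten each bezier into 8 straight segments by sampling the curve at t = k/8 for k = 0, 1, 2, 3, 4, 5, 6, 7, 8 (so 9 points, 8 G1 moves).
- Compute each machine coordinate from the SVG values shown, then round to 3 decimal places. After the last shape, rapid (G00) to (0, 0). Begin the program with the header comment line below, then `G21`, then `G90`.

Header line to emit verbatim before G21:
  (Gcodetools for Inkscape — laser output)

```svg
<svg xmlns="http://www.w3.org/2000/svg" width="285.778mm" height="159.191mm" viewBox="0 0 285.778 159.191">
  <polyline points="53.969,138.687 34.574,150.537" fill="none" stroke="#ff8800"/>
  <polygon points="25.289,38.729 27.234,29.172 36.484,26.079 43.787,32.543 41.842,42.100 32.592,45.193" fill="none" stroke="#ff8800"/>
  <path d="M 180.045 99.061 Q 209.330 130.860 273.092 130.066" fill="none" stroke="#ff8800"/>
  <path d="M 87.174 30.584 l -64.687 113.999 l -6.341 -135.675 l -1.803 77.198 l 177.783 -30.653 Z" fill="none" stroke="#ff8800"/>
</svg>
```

viewBox `0 0 285.778 159.191` with mm width/height → 1 unit = 1 mm. Flip: y_m = 159.191 − y_svg.

**Shape 1** — `<polyline>` line segment, stroke `#ff8800` → cut (S848, F777). Machine vertices: (53.969,20.504) → (34.574,8.654). Open path.

**Shape 2** — `<polygon>` regular polygon, stroke `#ff8800` → cut (S848, F777). Machine vertices: (25.289,120.462) → (27.234,130.019) → (36.484,133.112) → (43.787,126.648) → (41.842,117.091) → (32.592,113.998) → (25.289,120.462). Closed: final G1 returns to the first vertex.

**Shape 3** — `<path>` quadratic bezier, stroke `#ff8800` → cut (S848, F777). Control points (SVG): P0=(180.045,99.061), P1=(209.330,130.860), P2=(273.092,130.066); sampled at t=k/8. Machine vertices: (180.045,60.130) → (187.905,52.690) → (196.842,46.268) → (206.857,40.864) → (217.949,36.479) → (230.119,33.113) → (243.366,30.765) → (257.690,29.436) → (273.092,29.125). Open path.

**Shape 4** — `<path>` closed polygon, stroke `#ff8800` → cut (S848, F777). Machine vertices: (87.174,128.607) → (22.487,14.608) → (16.146,150.283) → (14.343,73.085) → (192.126,103.738) → (87.174,128.607). Closed: final G1 returns to the first vertex.

(Gcodetools for Inkscape — laser output)
G21
G90
G00 X53.969 Y20.504
M3 S848
G1 X34.574 Y8.654 F777
M5
G00 X25.289 Y120.462
M3 S848
G1 X27.234 Y130.019 F777
G1 X36.484 Y133.112
G1 X43.787 Y126.648
G1 X41.842 Y117.091
G1 X32.592 Y113.998
G1 X25.289 Y120.462
M5
G00 X180.045 Y60.130
M3 S848
G1 X187.905 Y52.690 F777
G1 X196.842 Y46.268
G1 X206.857 Y40.864
G1 X217.949 Y36.479
G1 X230.119 Y33.113
G1 X243.366 Y30.765
G1 X257.690 Y29.436
G1 X273.092 Y29.125
M5
G00 X87.174 Y128.607
M3 S848
G1 X22.487 Y14.608 F777
G1 X16.146 Y150.283
G1 X14.343 Y73.085
G1 X192.126 Y103.738
G1 X87.174 Y128.607
M5
G00 X0.000 Y0.000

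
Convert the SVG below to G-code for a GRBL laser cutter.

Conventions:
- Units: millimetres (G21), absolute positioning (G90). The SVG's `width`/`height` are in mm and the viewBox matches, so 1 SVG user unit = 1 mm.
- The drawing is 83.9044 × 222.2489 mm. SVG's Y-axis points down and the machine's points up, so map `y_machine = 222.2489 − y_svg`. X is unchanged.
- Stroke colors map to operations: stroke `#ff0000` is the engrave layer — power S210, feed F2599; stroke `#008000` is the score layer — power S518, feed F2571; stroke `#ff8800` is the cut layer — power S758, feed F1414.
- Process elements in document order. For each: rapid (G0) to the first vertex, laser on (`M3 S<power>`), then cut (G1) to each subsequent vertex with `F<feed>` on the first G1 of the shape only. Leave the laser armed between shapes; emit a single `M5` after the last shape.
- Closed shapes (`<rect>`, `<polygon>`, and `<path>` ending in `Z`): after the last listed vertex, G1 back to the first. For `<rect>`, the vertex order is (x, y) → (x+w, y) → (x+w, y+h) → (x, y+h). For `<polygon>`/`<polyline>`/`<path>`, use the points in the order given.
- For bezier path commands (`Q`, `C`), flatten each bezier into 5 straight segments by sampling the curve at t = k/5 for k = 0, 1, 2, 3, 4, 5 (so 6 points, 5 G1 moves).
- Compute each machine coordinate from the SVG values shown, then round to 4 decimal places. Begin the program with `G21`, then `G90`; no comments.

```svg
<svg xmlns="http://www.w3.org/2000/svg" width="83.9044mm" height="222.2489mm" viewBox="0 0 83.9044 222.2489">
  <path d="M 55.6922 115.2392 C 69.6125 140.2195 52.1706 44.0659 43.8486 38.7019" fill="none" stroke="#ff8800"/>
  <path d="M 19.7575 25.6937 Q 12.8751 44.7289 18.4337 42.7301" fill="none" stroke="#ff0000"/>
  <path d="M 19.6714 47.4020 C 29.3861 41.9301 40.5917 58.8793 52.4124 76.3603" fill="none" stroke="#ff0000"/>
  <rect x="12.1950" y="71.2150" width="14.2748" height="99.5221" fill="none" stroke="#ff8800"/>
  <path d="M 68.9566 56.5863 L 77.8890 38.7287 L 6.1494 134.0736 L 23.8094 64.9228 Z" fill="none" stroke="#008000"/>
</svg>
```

G21
G90
G0 X55.6922 Y107.0097
M3 S758
G1 X60.6048 Y104.8622 F1414
G1 X59.9336 Y121.6145
G1 X55.6217 Y147.0943
G1 X49.6123 Y171.1292
G1 X43.8486 Y183.5470
G0 X19.7575 Y196.5552
M3 S210
G1 X17.5022 Y189.7825 F2599
G1 X16.2421 Y184.6925
G1 X15.9774 Y181.2852
G1 X16.7079 Y179.5606
G1 X18.4337 Y179.5188
G0 X19.6714 Y174.8469
M3 S210
G1 X25.6721 Y175.6146 F2599
G1 X31.9886 Y172.0520
G1 X38.5789 Y165.2096
G1 X45.4008 Y156.1383
G1 X52.4124 Y145.8886
G0 X12.1950 Y151.0339
M3 S758
G1 X26.4698 Y151.0339 F1414
G1 X26.4698 Y51.5118
G1 X12.1950 Y51.5118
G1 X12.1950 Y151.0339
G0 X68.9566 Y165.6626
M3 S518
G1 X77.8890 Y183.5202 F2571
G1 X6.1494 Y88.1753
G1 X23.8094 Y157.3261
G1 X68.9566 Y165.6626
M5

Since the viewBox matches the mm dimensions, user units are millimetres directly. The only transform is the Y-flip y_m = 222.2489 − y_svg.

Shape 1 is a cubic bezier drawn with `<path>`. Its stroke #ff8800 means cut at S758, F1414. After flipping Y the toolpath is (55.6922,107.0097) → (60.6048,104.8622) → (59.9336,121.6145) → (55.6217,147.0943) → (49.6123,171.1292) → (43.8486,183.5470).

Shape 2 is a quadratic bezier drawn with `<path>`. Its stroke #ff0000 means engrave at S210, F2599. After flipping Y the toolpath is (19.7575,196.5552) → (17.5022,189.7825) → (16.2421,184.6925) → (15.9774,181.2852) → (16.7079,179.5606) → (18.4337,179.5188).

Shape 3 is a cubic bezier drawn with `<path>`. Its stroke #ff0000 means engrave at S210, F2599. After flipping Y the toolpath is (19.6714,174.8469) → (25.6721,175.6146) → (31.9886,172.0520) → (38.5789,165.2096) → (45.4008,156.1383) → (52.4124,145.8886).

Shape 4 is a rectangle drawn with `<rect>`. Its stroke #ff8800 means cut at S758, F1414. After flipping Y the toolpath is (12.1950,151.0339) → (26.4698,151.0339) → (26.4698,51.5118) → (12.1950,51.5118) → (12.1950,151.0339), returning to the start.

Shape 5 is a closed polygon drawn with `<path>`. Its stroke #008000 means score at S518, F2571. After flipping Y the toolpath is (68.9566,165.6626) → (77.8890,183.5202) → (6.1494,88.1753) → (23.8094,157.3261) → (68.9566,165.6626), returning to the start.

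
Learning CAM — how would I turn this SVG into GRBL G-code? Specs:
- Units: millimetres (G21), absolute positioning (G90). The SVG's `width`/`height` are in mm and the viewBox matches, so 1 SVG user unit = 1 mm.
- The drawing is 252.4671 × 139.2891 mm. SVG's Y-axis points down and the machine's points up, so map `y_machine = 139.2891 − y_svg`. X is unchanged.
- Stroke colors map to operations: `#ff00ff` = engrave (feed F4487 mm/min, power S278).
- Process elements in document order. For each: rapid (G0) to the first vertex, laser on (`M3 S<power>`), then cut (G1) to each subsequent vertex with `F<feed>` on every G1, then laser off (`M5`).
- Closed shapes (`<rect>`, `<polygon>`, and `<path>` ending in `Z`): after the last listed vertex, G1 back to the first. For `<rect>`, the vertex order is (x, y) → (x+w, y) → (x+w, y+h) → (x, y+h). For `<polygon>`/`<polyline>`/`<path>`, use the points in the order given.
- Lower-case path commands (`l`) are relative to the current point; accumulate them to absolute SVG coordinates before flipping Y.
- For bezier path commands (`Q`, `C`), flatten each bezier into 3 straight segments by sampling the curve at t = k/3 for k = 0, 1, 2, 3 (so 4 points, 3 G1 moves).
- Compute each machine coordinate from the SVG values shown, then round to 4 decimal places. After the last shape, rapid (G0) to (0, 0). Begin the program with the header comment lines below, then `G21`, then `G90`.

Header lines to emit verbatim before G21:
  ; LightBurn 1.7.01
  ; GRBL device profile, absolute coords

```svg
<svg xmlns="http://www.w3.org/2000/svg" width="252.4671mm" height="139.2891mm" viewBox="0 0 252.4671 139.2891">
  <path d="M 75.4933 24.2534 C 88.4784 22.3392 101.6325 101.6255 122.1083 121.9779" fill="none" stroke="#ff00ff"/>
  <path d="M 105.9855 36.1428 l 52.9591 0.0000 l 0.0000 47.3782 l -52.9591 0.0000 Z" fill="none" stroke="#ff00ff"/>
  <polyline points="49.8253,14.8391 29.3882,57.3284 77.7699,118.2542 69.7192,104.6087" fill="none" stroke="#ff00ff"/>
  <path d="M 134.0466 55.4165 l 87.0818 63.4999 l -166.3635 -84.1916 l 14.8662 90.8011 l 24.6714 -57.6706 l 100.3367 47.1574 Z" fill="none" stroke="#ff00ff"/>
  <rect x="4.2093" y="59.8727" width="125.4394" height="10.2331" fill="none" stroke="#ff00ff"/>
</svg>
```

Since the viewBox matches the mm dimensions, user units are millimetres directly. The only transform is the Y-flip y_m = 139.2891 − y_svg.

Shape 1 is a cubic bezier drawn with `<path>`. Its stroke #ff00ff means engrave at S278, F4487. After flipping Y the toolpath is (75.4933,115.0357) → (88.7996,95.0732) → (103.8082,52.1181) → (122.1083,17.3112).

Shape 2 is a rectangle drawn with `<path>`. Its stroke #ff00ff means engrave at S278, F4487. After flipping Y the toolpath is (105.9855,103.1463) → (158.9446,103.1463) → (158.9446,55.7681) → (105.9855,55.7681) → (105.9855,103.1463), returning to the start.

Shape 3 is a open polyline drawn with `<polyline>`. Its stroke #ff00ff means engrave at S278, F4487. After flipping Y the toolpath is (49.8253,124.4500) → (29.3882,81.9607) → (77.7699,21.0349) → (69.7192,34.6804).

Shape 4 is a closed polygon drawn with `<path>`. Its stroke #ff00ff means engrave at S278, F4487. After flipping Y the toolpath is (134.0466,83.8726) → (221.1284,20.3727) → (54.7649,104.5643) → (69.6311,13.7632) → (94.3025,71.4338) → (194.6392,24.2764) → (134.0466,83.8726), returning to the start.

Shape 5 is a rectangle drawn with `<rect>`. Its stroke #ff00ff means engrave at S278, F4487. After flipping Y the toolpath is (4.2093,79.4164) → (129.6487,79.4164) → (129.6487,69.1833) → (4.2093,69.1833) → (4.2093,79.4164), returning to the start.

; LightBurn 1.7.01
; GRBL device profile, absolute coords
G21
G90
G0 X75.4933 Y115.0357
M3 S278
G1 X88.7996 Y95.0732 F4487
G1 X103.8082 Y52.1181 F4487
G1 X122.1083 Y17.3112 F4487
M5
G0 X105.9855 Y103.1463
M3 S278
G1 X158.9446 Y103.1463 F4487
G1 X158.9446 Y55.7681 F4487
G1 X105.9855 Y55.7681 F4487
G1 X105.9855 Y103.1463 F4487
M5
G0 X49.8253 Y124.4500
M3 S278
G1 X29.3882 Y81.9607 F4487
G1 X77.7699 Y21.0349 F4487
G1 X69.7192 Y34.6804 F4487
M5
G0 X134.0466 Y83.8726
M3 S278
G1 X221.1284 Y20.3727 F4487
G1 X54.7649 Y104.5643 F4487
G1 X69.6311 Y13.7632 F4487
G1 X94.3025 Y71.4338 F4487
G1 X194.6392 Y24.2764 F4487
G1 X134.0466 Y83.8726 F4487
M5
G0 X4.2093 Y79.4164
M3 S278
G1 X129.6487 Y79.4164 F4487
G1 X129.6487 Y69.1833 F4487
G1 X4.2093 Y69.1833 F4487
G1 X4.2093 Y79.4164 F4487
M5
G0 X0.0000 Y0.0000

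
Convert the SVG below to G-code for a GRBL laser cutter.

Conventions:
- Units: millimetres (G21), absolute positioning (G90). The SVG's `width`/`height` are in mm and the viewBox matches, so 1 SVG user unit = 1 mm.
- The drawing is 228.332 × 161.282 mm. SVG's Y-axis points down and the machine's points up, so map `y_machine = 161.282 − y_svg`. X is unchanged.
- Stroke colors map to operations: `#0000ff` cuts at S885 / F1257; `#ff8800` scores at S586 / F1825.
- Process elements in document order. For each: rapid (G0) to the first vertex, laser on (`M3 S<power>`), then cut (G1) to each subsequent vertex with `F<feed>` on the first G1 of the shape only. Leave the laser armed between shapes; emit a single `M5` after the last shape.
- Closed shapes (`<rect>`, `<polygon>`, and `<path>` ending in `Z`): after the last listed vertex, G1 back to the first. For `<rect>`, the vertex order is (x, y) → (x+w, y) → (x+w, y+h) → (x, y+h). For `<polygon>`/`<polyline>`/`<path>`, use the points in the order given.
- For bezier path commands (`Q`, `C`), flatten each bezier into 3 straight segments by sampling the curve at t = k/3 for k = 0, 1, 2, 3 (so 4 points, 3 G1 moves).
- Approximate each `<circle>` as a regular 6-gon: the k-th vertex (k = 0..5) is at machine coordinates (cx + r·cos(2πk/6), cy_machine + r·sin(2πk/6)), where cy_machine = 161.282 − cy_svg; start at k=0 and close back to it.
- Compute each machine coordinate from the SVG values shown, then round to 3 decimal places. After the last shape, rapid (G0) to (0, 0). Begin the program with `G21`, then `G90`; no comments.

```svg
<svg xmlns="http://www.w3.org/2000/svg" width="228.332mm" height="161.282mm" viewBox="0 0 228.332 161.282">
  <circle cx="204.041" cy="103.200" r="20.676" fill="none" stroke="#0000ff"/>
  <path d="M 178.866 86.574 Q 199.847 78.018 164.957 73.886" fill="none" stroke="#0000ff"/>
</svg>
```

G21
G90
G0 X224.717 Y58.082
M3 S885
G1 X214.379 Y75.988 F1257
G1 X193.703 Y75.988
G1 X183.365 Y58.082
G1 X193.703 Y40.176
G1 X214.379 Y40.176
G1 X224.717 Y58.082
G0 X178.866 Y74.708
M3 S885
G1 X186.645 Y79.920 F1257
G1 X182.009 Y84.150
G1 X164.957 Y87.396
M5
G0 X0.000 Y0.000

1 u = 1 mm; y_m = 161.282 − y.

[1] `<circle>` circle, #0000ff→cut S885 F1257: (224.717,58.082) → (214.379,75.988) → (193.703,75.988) → (183.365,58.082) → (193.703,40.176) → (214.379,40.176) → (224.717,58.082) (closed)

[2] `<path>` quadratic bezier, #0000ff→cut S885 F1257: (178.866,74.708) → (186.645,79.920) → (182.009,84.150) → (164.957,87.396)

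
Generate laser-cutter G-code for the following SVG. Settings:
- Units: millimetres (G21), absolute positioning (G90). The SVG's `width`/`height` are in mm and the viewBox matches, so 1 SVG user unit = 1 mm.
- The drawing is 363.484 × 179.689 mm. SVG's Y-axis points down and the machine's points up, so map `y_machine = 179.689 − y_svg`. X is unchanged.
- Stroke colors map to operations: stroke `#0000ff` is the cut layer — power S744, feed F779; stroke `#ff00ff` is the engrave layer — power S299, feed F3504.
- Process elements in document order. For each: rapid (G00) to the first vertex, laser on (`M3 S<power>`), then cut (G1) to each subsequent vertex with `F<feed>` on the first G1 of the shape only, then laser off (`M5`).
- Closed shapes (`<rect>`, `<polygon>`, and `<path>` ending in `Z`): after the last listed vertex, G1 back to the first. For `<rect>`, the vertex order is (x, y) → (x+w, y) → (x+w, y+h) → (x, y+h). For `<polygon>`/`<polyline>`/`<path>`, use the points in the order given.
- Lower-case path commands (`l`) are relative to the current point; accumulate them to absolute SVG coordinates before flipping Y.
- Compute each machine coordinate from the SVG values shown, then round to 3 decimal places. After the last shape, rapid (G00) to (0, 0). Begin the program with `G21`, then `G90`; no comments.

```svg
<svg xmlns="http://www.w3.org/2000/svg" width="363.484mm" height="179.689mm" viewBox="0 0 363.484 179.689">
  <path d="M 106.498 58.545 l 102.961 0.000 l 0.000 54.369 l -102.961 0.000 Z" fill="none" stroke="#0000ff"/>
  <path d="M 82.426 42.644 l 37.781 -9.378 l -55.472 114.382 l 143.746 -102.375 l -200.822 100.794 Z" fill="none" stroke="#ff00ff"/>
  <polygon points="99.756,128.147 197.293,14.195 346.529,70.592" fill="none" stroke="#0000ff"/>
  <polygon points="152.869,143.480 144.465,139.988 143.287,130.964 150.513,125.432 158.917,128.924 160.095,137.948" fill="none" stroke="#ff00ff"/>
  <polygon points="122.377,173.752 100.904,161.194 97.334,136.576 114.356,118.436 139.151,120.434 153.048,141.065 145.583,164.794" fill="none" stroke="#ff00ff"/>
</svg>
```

Since the viewBox matches the mm dimensions, user units are millimetres directly. The only transform is the Y-flip y_m = 179.689 − y_svg.

Shape 1 is a rectangle drawn with `<path>`. Its stroke #0000ff means cut at S744, F779. After flipping Y the toolpath is (106.498,121.144) → (209.459,121.144) → (209.459,66.775) → (106.498,66.775) → (106.498,121.144), returning to the start.

Shape 2 is a closed polygon drawn with `<path>`. Its stroke #ff00ff means engrave at S299, F3504. After flipping Y the toolpath is (82.426,137.045) → (120.207,146.423) → (64.735,32.041) → (208.481,134.416) → (7.659,33.622) → (82.426,137.045), returning to the start.

Shape 3 is a closed polygon drawn with `<polygon>`. Its stroke #0000ff means cut at S744, F779. After flipping Y the toolpath is (99.756,51.542) → (197.293,165.494) → (346.529,109.097) → (99.756,51.542), returning to the start.

Shape 4 is a regular polygon drawn with `<polygon>`. Its stroke #ff00ff means engrave at S299, F3504. After flipping Y the toolpath is (152.869,36.209) → (144.465,39.701) → (143.287,48.725) → (150.513,54.257) → (158.917,50.765) → (160.095,41.741) → (152.869,36.209), returning to the start.

Shape 5 is a regular polygon drawn with `<polygon>`. Its stroke #ff00ff means engrave at S299, F3504. After flipping Y the toolpath is (122.377,5.937) → (100.904,18.495) → (97.334,43.113) → (114.356,61.253) → (139.151,59.255) → (153.048,38.624) → (145.583,14.895) → (122.377,5.937), returning to the start.

G21
G90
G00 X106.498 Y121.144
M3 S744
G1 X209.459 Y121.144 F779
G1 X209.459 Y66.775
G1 X106.498 Y66.775
G1 X106.498 Y121.144
M5
G00 X82.426 Y137.045
M3 S299
G1 X120.207 Y146.423 F3504
G1 X64.735 Y32.041
G1 X208.481 Y134.416
G1 X7.659 Y33.622
G1 X82.426 Y137.045
M5
G00 X99.756 Y51.542
M3 S744
G1 X197.293 Y165.494 F779
G1 X346.529 Y109.097
G1 X99.756 Y51.542
M5
G00 X152.869 Y36.209
M3 S299
G1 X144.465 Y39.701 F3504
G1 X143.287 Y48.725
G1 X150.513 Y54.257
G1 X158.917 Y50.765
G1 X160.095 Y41.741
G1 X152.869 Y36.209
M5
G00 X122.377 Y5.937
M3 S299
G1 X100.904 Y18.495 F3504
G1 X97.334 Y43.113
G1 X114.356 Y61.253
G1 X139.151 Y59.255
G1 X153.048 Y38.624
G1 X145.583 Y14.895
G1 X122.377 Y5.937
M5
G00 X0.000 Y0.000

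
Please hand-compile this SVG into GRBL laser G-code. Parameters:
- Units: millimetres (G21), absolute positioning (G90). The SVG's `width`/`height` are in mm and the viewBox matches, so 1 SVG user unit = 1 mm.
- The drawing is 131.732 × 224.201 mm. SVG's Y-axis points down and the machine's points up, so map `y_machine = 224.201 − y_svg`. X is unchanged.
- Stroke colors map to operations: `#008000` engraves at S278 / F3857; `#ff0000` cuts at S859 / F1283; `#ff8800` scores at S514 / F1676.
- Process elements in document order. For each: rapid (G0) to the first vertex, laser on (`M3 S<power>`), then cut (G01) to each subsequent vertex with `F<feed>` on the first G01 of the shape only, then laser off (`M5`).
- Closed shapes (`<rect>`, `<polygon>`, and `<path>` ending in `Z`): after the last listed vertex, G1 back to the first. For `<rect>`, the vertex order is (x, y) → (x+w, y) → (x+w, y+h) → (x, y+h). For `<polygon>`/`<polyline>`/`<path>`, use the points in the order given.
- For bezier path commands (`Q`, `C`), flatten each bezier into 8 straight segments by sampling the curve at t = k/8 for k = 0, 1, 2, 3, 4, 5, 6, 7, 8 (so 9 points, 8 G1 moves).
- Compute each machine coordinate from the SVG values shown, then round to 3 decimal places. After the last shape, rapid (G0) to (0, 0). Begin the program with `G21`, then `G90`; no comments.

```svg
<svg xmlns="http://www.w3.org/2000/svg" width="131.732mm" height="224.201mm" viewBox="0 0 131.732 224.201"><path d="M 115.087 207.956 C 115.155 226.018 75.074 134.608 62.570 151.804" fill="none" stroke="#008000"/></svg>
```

G21
G90
G0 X115.087 Y16.245
M3 S278
G01 X113.363 Y14.177 F3857
G01 X108.668 Y19.817
G01 X101.797 Y30.609
G01 X93.543 Y43.996
G01 X84.700 Y57.425
G01 X76.060 Y68.338
G01 X68.419 Y74.181
G01 X62.570 Y72.397
M5
G0 X0.000 Y0.000

viewBox `0 0 131.732 224.201` with mm width/height → 1 unit = 1 mm. Flip: y_m = 224.201 − y_svg.

**Shape 1** — `<path>` cubic bezier, stroke `#008000` → engrave (S278, F3857). Control points (SVG): P0=(115.087,207.956), P1=(115.155,226.018), P2=(75.074,134.608), P3=(62.570,151.804); sampled at t=k/8. Machine vertices: (115.087,16.245) → (113.363,14.177) → (108.668,19.817) → (101.797,30.609) → (93.543,43.996) → (84.700,57.425) → (76.060,68.338) → (68.419,74.181) → (62.570,72.397). Open path.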